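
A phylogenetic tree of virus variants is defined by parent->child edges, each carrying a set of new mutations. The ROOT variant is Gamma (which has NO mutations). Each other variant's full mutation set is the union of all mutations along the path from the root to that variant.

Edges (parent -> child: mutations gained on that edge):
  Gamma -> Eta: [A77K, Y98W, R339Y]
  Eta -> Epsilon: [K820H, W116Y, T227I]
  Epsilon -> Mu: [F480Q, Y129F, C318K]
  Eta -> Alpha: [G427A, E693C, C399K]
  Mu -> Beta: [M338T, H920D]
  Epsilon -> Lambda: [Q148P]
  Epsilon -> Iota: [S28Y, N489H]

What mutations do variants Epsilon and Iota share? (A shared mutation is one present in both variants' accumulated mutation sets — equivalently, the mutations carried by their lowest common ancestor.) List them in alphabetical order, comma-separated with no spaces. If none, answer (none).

Accumulating mutations along path to Epsilon:
  At Gamma: gained [] -> total []
  At Eta: gained ['A77K', 'Y98W', 'R339Y'] -> total ['A77K', 'R339Y', 'Y98W']
  At Epsilon: gained ['K820H', 'W116Y', 'T227I'] -> total ['A77K', 'K820H', 'R339Y', 'T227I', 'W116Y', 'Y98W']
Mutations(Epsilon) = ['A77K', 'K820H', 'R339Y', 'T227I', 'W116Y', 'Y98W']
Accumulating mutations along path to Iota:
  At Gamma: gained [] -> total []
  At Eta: gained ['A77K', 'Y98W', 'R339Y'] -> total ['A77K', 'R339Y', 'Y98W']
  At Epsilon: gained ['K820H', 'W116Y', 'T227I'] -> total ['A77K', 'K820H', 'R339Y', 'T227I', 'W116Y', 'Y98W']
  At Iota: gained ['S28Y', 'N489H'] -> total ['A77K', 'K820H', 'N489H', 'R339Y', 'S28Y', 'T227I', 'W116Y', 'Y98W']
Mutations(Iota) = ['A77K', 'K820H', 'N489H', 'R339Y', 'S28Y', 'T227I', 'W116Y', 'Y98W']
Intersection: ['A77K', 'K820H', 'R339Y', 'T227I', 'W116Y', 'Y98W'] ∩ ['A77K', 'K820H', 'N489H', 'R339Y', 'S28Y', 'T227I', 'W116Y', 'Y98W'] = ['A77K', 'K820H', 'R339Y', 'T227I', 'W116Y', 'Y98W']

Answer: A77K,K820H,R339Y,T227I,W116Y,Y98W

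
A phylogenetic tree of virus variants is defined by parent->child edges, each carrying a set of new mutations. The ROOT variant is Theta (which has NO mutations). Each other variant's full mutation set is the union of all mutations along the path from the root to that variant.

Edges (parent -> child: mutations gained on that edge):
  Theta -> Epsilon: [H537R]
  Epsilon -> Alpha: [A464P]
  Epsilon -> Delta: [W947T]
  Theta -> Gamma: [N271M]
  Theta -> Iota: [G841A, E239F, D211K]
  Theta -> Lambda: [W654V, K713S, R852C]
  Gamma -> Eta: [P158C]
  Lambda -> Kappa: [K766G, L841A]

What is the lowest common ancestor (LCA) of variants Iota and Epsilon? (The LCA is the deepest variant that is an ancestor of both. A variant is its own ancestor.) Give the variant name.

Path from root to Iota: Theta -> Iota
  ancestors of Iota: {Theta, Iota}
Path from root to Epsilon: Theta -> Epsilon
  ancestors of Epsilon: {Theta, Epsilon}
Common ancestors: {Theta}
Walk up from Epsilon: Epsilon (not in ancestors of Iota), Theta (in ancestors of Iota)
Deepest common ancestor (LCA) = Theta

Answer: Theta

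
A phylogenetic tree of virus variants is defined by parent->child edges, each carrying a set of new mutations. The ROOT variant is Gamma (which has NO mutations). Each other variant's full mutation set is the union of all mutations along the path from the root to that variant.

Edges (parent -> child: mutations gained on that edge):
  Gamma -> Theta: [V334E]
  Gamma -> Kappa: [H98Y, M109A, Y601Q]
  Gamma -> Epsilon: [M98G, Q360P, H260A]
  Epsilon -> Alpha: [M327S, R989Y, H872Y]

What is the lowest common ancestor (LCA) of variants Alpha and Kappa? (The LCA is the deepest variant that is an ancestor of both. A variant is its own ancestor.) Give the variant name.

Answer: Gamma

Derivation:
Path from root to Alpha: Gamma -> Epsilon -> Alpha
  ancestors of Alpha: {Gamma, Epsilon, Alpha}
Path from root to Kappa: Gamma -> Kappa
  ancestors of Kappa: {Gamma, Kappa}
Common ancestors: {Gamma}
Walk up from Kappa: Kappa (not in ancestors of Alpha), Gamma (in ancestors of Alpha)
Deepest common ancestor (LCA) = Gamma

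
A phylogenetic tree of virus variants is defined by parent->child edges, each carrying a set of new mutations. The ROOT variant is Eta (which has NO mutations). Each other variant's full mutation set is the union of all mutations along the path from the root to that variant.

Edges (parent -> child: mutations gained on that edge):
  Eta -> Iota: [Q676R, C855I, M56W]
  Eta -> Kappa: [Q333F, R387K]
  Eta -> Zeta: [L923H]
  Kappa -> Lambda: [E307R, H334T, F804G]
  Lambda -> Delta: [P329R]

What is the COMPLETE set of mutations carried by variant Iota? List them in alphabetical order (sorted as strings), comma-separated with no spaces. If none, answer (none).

Answer: C855I,M56W,Q676R

Derivation:
At Eta: gained [] -> total []
At Iota: gained ['Q676R', 'C855I', 'M56W'] -> total ['C855I', 'M56W', 'Q676R']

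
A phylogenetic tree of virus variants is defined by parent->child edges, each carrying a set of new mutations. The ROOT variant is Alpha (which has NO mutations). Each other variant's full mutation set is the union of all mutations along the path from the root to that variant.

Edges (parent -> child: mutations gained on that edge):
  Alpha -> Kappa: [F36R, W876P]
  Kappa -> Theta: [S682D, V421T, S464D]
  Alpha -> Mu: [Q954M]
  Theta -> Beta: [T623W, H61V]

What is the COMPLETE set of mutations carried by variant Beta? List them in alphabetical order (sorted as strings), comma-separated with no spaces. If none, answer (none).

At Alpha: gained [] -> total []
At Kappa: gained ['F36R', 'W876P'] -> total ['F36R', 'W876P']
At Theta: gained ['S682D', 'V421T', 'S464D'] -> total ['F36R', 'S464D', 'S682D', 'V421T', 'W876P']
At Beta: gained ['T623W', 'H61V'] -> total ['F36R', 'H61V', 'S464D', 'S682D', 'T623W', 'V421T', 'W876P']

Answer: F36R,H61V,S464D,S682D,T623W,V421T,W876P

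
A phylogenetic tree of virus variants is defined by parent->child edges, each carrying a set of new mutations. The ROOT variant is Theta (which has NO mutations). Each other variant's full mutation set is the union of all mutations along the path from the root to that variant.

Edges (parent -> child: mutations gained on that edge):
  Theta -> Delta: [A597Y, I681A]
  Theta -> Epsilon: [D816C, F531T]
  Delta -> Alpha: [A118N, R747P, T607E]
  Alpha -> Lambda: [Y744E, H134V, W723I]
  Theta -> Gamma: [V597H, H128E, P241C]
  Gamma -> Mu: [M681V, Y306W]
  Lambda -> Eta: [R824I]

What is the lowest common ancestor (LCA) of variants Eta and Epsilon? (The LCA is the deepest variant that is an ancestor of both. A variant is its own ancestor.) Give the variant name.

Path from root to Eta: Theta -> Delta -> Alpha -> Lambda -> Eta
  ancestors of Eta: {Theta, Delta, Alpha, Lambda, Eta}
Path from root to Epsilon: Theta -> Epsilon
  ancestors of Epsilon: {Theta, Epsilon}
Common ancestors: {Theta}
Walk up from Epsilon: Epsilon (not in ancestors of Eta), Theta (in ancestors of Eta)
Deepest common ancestor (LCA) = Theta

Answer: Theta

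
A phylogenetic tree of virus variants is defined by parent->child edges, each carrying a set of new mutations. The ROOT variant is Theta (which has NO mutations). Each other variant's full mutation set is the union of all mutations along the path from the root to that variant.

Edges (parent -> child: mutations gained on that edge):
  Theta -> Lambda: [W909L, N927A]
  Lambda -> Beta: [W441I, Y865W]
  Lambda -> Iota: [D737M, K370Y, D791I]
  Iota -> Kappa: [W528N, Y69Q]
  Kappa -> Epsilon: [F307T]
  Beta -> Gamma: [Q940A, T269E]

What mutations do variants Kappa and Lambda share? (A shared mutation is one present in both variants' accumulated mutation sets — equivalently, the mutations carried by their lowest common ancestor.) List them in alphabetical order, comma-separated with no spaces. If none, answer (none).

Accumulating mutations along path to Kappa:
  At Theta: gained [] -> total []
  At Lambda: gained ['W909L', 'N927A'] -> total ['N927A', 'W909L']
  At Iota: gained ['D737M', 'K370Y', 'D791I'] -> total ['D737M', 'D791I', 'K370Y', 'N927A', 'W909L']
  At Kappa: gained ['W528N', 'Y69Q'] -> total ['D737M', 'D791I', 'K370Y', 'N927A', 'W528N', 'W909L', 'Y69Q']
Mutations(Kappa) = ['D737M', 'D791I', 'K370Y', 'N927A', 'W528N', 'W909L', 'Y69Q']
Accumulating mutations along path to Lambda:
  At Theta: gained [] -> total []
  At Lambda: gained ['W909L', 'N927A'] -> total ['N927A', 'W909L']
Mutations(Lambda) = ['N927A', 'W909L']
Intersection: ['D737M', 'D791I', 'K370Y', 'N927A', 'W528N', 'W909L', 'Y69Q'] ∩ ['N927A', 'W909L'] = ['N927A', 'W909L']

Answer: N927A,W909L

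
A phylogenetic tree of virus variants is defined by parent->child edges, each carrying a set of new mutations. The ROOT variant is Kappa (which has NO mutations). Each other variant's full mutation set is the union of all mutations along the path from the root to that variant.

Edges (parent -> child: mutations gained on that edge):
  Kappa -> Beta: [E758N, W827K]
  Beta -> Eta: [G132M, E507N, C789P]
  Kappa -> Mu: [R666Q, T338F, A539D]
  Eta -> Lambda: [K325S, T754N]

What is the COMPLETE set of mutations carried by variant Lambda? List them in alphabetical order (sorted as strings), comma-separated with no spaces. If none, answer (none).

At Kappa: gained [] -> total []
At Beta: gained ['E758N', 'W827K'] -> total ['E758N', 'W827K']
At Eta: gained ['G132M', 'E507N', 'C789P'] -> total ['C789P', 'E507N', 'E758N', 'G132M', 'W827K']
At Lambda: gained ['K325S', 'T754N'] -> total ['C789P', 'E507N', 'E758N', 'G132M', 'K325S', 'T754N', 'W827K']

Answer: C789P,E507N,E758N,G132M,K325S,T754N,W827K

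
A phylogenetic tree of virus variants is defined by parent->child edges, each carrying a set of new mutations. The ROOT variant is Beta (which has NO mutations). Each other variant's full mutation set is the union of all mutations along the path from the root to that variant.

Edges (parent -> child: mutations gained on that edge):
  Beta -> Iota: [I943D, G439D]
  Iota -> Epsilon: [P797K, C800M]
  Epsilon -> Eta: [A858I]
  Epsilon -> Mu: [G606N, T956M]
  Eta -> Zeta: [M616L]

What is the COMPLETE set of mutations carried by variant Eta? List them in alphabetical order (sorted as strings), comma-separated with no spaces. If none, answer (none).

At Beta: gained [] -> total []
At Iota: gained ['I943D', 'G439D'] -> total ['G439D', 'I943D']
At Epsilon: gained ['P797K', 'C800M'] -> total ['C800M', 'G439D', 'I943D', 'P797K']
At Eta: gained ['A858I'] -> total ['A858I', 'C800M', 'G439D', 'I943D', 'P797K']

Answer: A858I,C800M,G439D,I943D,P797K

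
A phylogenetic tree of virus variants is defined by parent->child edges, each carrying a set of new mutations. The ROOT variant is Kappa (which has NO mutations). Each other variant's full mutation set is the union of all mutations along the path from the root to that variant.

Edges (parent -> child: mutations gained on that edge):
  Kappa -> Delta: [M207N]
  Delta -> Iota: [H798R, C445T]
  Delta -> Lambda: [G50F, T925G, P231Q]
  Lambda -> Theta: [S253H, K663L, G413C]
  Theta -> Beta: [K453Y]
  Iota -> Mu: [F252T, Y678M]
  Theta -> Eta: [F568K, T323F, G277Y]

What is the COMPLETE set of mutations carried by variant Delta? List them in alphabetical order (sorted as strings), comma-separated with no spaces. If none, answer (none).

At Kappa: gained [] -> total []
At Delta: gained ['M207N'] -> total ['M207N']

Answer: M207N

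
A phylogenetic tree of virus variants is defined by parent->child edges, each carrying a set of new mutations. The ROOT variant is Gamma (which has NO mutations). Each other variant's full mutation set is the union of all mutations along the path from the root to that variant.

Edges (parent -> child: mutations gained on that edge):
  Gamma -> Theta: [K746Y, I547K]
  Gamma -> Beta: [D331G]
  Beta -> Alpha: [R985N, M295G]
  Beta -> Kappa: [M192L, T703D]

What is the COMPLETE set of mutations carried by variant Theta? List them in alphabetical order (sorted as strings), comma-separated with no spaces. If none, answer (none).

At Gamma: gained [] -> total []
At Theta: gained ['K746Y', 'I547K'] -> total ['I547K', 'K746Y']

Answer: I547K,K746Y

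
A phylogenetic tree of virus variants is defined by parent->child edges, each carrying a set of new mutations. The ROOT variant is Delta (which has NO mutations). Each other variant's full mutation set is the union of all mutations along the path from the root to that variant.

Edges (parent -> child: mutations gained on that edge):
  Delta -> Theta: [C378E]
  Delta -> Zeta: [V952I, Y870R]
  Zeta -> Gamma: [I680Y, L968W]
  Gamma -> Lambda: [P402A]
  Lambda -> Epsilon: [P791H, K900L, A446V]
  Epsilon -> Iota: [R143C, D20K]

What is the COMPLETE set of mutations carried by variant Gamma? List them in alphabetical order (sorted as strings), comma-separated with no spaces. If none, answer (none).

At Delta: gained [] -> total []
At Zeta: gained ['V952I', 'Y870R'] -> total ['V952I', 'Y870R']
At Gamma: gained ['I680Y', 'L968W'] -> total ['I680Y', 'L968W', 'V952I', 'Y870R']

Answer: I680Y,L968W,V952I,Y870R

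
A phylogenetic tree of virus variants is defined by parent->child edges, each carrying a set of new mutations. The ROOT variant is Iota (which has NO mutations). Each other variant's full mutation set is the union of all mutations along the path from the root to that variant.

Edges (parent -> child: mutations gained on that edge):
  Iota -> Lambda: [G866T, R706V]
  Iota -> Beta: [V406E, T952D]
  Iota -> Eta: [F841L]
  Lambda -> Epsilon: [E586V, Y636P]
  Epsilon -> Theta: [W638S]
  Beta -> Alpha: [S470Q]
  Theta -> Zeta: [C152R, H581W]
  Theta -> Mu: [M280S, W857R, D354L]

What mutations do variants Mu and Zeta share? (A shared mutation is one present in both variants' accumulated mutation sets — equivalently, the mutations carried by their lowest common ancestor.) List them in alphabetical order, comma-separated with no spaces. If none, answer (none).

Accumulating mutations along path to Mu:
  At Iota: gained [] -> total []
  At Lambda: gained ['G866T', 'R706V'] -> total ['G866T', 'R706V']
  At Epsilon: gained ['E586V', 'Y636P'] -> total ['E586V', 'G866T', 'R706V', 'Y636P']
  At Theta: gained ['W638S'] -> total ['E586V', 'G866T', 'R706V', 'W638S', 'Y636P']
  At Mu: gained ['M280S', 'W857R', 'D354L'] -> total ['D354L', 'E586V', 'G866T', 'M280S', 'R706V', 'W638S', 'W857R', 'Y636P']
Mutations(Mu) = ['D354L', 'E586V', 'G866T', 'M280S', 'R706V', 'W638S', 'W857R', 'Y636P']
Accumulating mutations along path to Zeta:
  At Iota: gained [] -> total []
  At Lambda: gained ['G866T', 'R706V'] -> total ['G866T', 'R706V']
  At Epsilon: gained ['E586V', 'Y636P'] -> total ['E586V', 'G866T', 'R706V', 'Y636P']
  At Theta: gained ['W638S'] -> total ['E586V', 'G866T', 'R706V', 'W638S', 'Y636P']
  At Zeta: gained ['C152R', 'H581W'] -> total ['C152R', 'E586V', 'G866T', 'H581W', 'R706V', 'W638S', 'Y636P']
Mutations(Zeta) = ['C152R', 'E586V', 'G866T', 'H581W', 'R706V', 'W638S', 'Y636P']
Intersection: ['D354L', 'E586V', 'G866T', 'M280S', 'R706V', 'W638S', 'W857R', 'Y636P'] ∩ ['C152R', 'E586V', 'G866T', 'H581W', 'R706V', 'W638S', 'Y636P'] = ['E586V', 'G866T', 'R706V', 'W638S', 'Y636P']

Answer: E586V,G866T,R706V,W638S,Y636P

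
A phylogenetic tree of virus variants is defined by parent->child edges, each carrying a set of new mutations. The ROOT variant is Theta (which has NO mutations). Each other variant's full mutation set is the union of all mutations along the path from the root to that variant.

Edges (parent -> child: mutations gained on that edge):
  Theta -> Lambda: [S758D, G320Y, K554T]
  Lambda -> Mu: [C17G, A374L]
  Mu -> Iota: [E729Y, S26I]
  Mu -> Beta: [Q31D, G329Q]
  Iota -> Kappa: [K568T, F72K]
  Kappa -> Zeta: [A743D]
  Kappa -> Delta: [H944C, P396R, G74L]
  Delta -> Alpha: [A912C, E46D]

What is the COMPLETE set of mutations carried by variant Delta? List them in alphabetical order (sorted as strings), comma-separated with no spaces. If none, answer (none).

At Theta: gained [] -> total []
At Lambda: gained ['S758D', 'G320Y', 'K554T'] -> total ['G320Y', 'K554T', 'S758D']
At Mu: gained ['C17G', 'A374L'] -> total ['A374L', 'C17G', 'G320Y', 'K554T', 'S758D']
At Iota: gained ['E729Y', 'S26I'] -> total ['A374L', 'C17G', 'E729Y', 'G320Y', 'K554T', 'S26I', 'S758D']
At Kappa: gained ['K568T', 'F72K'] -> total ['A374L', 'C17G', 'E729Y', 'F72K', 'G320Y', 'K554T', 'K568T', 'S26I', 'S758D']
At Delta: gained ['H944C', 'P396R', 'G74L'] -> total ['A374L', 'C17G', 'E729Y', 'F72K', 'G320Y', 'G74L', 'H944C', 'K554T', 'K568T', 'P396R', 'S26I', 'S758D']

Answer: A374L,C17G,E729Y,F72K,G320Y,G74L,H944C,K554T,K568T,P396R,S26I,S758D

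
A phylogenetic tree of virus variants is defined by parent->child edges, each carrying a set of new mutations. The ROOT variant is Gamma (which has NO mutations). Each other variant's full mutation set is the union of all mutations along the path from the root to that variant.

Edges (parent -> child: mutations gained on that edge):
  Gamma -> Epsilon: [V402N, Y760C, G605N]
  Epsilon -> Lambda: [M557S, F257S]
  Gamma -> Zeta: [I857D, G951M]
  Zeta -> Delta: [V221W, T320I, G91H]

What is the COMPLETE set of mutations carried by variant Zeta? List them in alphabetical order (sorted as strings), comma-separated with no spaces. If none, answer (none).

Answer: G951M,I857D

Derivation:
At Gamma: gained [] -> total []
At Zeta: gained ['I857D', 'G951M'] -> total ['G951M', 'I857D']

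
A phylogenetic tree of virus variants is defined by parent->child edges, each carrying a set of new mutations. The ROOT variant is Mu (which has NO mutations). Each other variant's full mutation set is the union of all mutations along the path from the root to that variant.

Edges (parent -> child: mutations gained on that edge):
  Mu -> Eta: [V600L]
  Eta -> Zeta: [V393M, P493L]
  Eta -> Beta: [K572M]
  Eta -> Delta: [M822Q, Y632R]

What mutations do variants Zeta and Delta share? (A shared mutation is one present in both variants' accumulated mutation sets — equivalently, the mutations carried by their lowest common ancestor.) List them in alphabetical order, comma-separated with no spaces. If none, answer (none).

Accumulating mutations along path to Zeta:
  At Mu: gained [] -> total []
  At Eta: gained ['V600L'] -> total ['V600L']
  At Zeta: gained ['V393M', 'P493L'] -> total ['P493L', 'V393M', 'V600L']
Mutations(Zeta) = ['P493L', 'V393M', 'V600L']
Accumulating mutations along path to Delta:
  At Mu: gained [] -> total []
  At Eta: gained ['V600L'] -> total ['V600L']
  At Delta: gained ['M822Q', 'Y632R'] -> total ['M822Q', 'V600L', 'Y632R']
Mutations(Delta) = ['M822Q', 'V600L', 'Y632R']
Intersection: ['P493L', 'V393M', 'V600L'] ∩ ['M822Q', 'V600L', 'Y632R'] = ['V600L']

Answer: V600L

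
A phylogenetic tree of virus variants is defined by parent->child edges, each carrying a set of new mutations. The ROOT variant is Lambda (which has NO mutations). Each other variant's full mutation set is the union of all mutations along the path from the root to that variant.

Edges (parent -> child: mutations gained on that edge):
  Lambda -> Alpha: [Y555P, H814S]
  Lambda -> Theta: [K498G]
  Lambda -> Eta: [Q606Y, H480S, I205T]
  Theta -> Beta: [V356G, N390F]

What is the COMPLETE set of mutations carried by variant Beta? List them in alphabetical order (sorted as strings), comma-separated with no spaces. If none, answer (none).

At Lambda: gained [] -> total []
At Theta: gained ['K498G'] -> total ['K498G']
At Beta: gained ['V356G', 'N390F'] -> total ['K498G', 'N390F', 'V356G']

Answer: K498G,N390F,V356G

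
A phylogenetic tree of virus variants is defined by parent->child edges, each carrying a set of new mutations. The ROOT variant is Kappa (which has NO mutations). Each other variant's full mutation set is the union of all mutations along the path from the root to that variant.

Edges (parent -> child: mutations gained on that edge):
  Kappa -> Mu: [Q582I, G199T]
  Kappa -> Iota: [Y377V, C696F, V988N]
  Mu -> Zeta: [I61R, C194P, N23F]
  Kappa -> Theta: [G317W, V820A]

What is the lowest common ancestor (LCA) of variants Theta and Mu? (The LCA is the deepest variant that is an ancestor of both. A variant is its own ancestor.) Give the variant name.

Path from root to Theta: Kappa -> Theta
  ancestors of Theta: {Kappa, Theta}
Path from root to Mu: Kappa -> Mu
  ancestors of Mu: {Kappa, Mu}
Common ancestors: {Kappa}
Walk up from Mu: Mu (not in ancestors of Theta), Kappa (in ancestors of Theta)
Deepest common ancestor (LCA) = Kappa

Answer: Kappa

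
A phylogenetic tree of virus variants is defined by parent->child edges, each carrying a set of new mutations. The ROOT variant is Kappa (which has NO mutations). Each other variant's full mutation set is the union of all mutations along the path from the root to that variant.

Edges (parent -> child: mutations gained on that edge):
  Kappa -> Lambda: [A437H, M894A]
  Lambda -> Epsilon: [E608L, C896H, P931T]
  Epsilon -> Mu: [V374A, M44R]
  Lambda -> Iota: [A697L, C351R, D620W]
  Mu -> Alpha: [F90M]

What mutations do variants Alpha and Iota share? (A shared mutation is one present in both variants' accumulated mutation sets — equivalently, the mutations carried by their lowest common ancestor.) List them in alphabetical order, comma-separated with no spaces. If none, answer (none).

Accumulating mutations along path to Alpha:
  At Kappa: gained [] -> total []
  At Lambda: gained ['A437H', 'M894A'] -> total ['A437H', 'M894A']
  At Epsilon: gained ['E608L', 'C896H', 'P931T'] -> total ['A437H', 'C896H', 'E608L', 'M894A', 'P931T']
  At Mu: gained ['V374A', 'M44R'] -> total ['A437H', 'C896H', 'E608L', 'M44R', 'M894A', 'P931T', 'V374A']
  At Alpha: gained ['F90M'] -> total ['A437H', 'C896H', 'E608L', 'F90M', 'M44R', 'M894A', 'P931T', 'V374A']
Mutations(Alpha) = ['A437H', 'C896H', 'E608L', 'F90M', 'M44R', 'M894A', 'P931T', 'V374A']
Accumulating mutations along path to Iota:
  At Kappa: gained [] -> total []
  At Lambda: gained ['A437H', 'M894A'] -> total ['A437H', 'M894A']
  At Iota: gained ['A697L', 'C351R', 'D620W'] -> total ['A437H', 'A697L', 'C351R', 'D620W', 'M894A']
Mutations(Iota) = ['A437H', 'A697L', 'C351R', 'D620W', 'M894A']
Intersection: ['A437H', 'C896H', 'E608L', 'F90M', 'M44R', 'M894A', 'P931T', 'V374A'] ∩ ['A437H', 'A697L', 'C351R', 'D620W', 'M894A'] = ['A437H', 'M894A']

Answer: A437H,M894A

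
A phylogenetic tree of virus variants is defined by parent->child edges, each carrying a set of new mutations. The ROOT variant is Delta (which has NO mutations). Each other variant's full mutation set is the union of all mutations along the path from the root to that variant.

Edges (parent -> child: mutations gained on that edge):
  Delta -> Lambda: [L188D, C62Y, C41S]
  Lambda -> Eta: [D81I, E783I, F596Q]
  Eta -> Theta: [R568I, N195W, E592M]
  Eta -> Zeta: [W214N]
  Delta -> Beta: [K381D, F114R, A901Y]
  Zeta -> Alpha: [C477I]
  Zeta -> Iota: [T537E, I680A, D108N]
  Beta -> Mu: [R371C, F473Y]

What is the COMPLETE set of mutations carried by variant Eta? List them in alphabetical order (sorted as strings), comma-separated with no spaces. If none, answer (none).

At Delta: gained [] -> total []
At Lambda: gained ['L188D', 'C62Y', 'C41S'] -> total ['C41S', 'C62Y', 'L188D']
At Eta: gained ['D81I', 'E783I', 'F596Q'] -> total ['C41S', 'C62Y', 'D81I', 'E783I', 'F596Q', 'L188D']

Answer: C41S,C62Y,D81I,E783I,F596Q,L188D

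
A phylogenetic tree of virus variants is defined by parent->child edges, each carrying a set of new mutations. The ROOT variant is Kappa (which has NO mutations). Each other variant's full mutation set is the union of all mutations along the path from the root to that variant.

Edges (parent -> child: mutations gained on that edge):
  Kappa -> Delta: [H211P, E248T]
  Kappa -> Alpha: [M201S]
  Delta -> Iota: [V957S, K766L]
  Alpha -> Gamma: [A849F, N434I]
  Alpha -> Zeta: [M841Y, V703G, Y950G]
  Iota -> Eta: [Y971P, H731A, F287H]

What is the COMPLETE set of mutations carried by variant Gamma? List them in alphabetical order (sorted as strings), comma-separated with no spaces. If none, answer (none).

At Kappa: gained [] -> total []
At Alpha: gained ['M201S'] -> total ['M201S']
At Gamma: gained ['A849F', 'N434I'] -> total ['A849F', 'M201S', 'N434I']

Answer: A849F,M201S,N434I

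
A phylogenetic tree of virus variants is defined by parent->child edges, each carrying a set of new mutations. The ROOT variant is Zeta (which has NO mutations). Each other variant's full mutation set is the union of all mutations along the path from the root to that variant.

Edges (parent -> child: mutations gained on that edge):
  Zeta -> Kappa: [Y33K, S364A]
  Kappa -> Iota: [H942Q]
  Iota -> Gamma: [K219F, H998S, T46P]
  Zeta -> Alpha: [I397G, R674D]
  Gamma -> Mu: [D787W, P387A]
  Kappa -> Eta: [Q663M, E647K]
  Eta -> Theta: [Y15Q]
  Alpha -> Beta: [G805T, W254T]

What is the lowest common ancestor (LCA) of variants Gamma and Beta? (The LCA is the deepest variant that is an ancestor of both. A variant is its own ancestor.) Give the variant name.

Path from root to Gamma: Zeta -> Kappa -> Iota -> Gamma
  ancestors of Gamma: {Zeta, Kappa, Iota, Gamma}
Path from root to Beta: Zeta -> Alpha -> Beta
  ancestors of Beta: {Zeta, Alpha, Beta}
Common ancestors: {Zeta}
Walk up from Beta: Beta (not in ancestors of Gamma), Alpha (not in ancestors of Gamma), Zeta (in ancestors of Gamma)
Deepest common ancestor (LCA) = Zeta

Answer: Zeta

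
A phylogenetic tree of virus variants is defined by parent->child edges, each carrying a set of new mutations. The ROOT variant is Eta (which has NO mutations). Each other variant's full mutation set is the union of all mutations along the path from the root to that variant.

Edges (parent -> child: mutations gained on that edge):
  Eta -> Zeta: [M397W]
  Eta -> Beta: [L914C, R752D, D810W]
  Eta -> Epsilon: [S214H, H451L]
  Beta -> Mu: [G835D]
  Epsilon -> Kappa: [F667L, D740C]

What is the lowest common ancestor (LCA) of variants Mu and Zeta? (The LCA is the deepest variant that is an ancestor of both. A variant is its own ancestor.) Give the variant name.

Answer: Eta

Derivation:
Path from root to Mu: Eta -> Beta -> Mu
  ancestors of Mu: {Eta, Beta, Mu}
Path from root to Zeta: Eta -> Zeta
  ancestors of Zeta: {Eta, Zeta}
Common ancestors: {Eta}
Walk up from Zeta: Zeta (not in ancestors of Mu), Eta (in ancestors of Mu)
Deepest common ancestor (LCA) = Eta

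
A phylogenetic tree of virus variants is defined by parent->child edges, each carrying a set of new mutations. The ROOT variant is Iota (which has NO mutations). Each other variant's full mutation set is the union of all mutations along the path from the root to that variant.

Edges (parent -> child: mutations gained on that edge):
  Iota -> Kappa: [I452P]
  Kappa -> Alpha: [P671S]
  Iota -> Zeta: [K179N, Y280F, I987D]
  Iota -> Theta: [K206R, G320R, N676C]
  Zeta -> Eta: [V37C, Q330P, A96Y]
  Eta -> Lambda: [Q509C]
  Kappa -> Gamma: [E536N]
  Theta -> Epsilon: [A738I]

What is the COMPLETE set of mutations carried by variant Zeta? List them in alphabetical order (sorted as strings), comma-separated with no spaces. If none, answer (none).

Answer: I987D,K179N,Y280F

Derivation:
At Iota: gained [] -> total []
At Zeta: gained ['K179N', 'Y280F', 'I987D'] -> total ['I987D', 'K179N', 'Y280F']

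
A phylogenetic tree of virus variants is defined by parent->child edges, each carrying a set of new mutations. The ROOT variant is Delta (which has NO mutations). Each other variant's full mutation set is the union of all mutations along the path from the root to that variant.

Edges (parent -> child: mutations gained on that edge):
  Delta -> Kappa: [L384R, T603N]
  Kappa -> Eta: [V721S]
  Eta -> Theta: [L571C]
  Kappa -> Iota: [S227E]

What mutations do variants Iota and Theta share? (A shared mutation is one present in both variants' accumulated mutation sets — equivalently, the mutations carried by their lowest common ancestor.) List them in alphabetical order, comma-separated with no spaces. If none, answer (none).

Accumulating mutations along path to Iota:
  At Delta: gained [] -> total []
  At Kappa: gained ['L384R', 'T603N'] -> total ['L384R', 'T603N']
  At Iota: gained ['S227E'] -> total ['L384R', 'S227E', 'T603N']
Mutations(Iota) = ['L384R', 'S227E', 'T603N']
Accumulating mutations along path to Theta:
  At Delta: gained [] -> total []
  At Kappa: gained ['L384R', 'T603N'] -> total ['L384R', 'T603N']
  At Eta: gained ['V721S'] -> total ['L384R', 'T603N', 'V721S']
  At Theta: gained ['L571C'] -> total ['L384R', 'L571C', 'T603N', 'V721S']
Mutations(Theta) = ['L384R', 'L571C', 'T603N', 'V721S']
Intersection: ['L384R', 'S227E', 'T603N'] ∩ ['L384R', 'L571C', 'T603N', 'V721S'] = ['L384R', 'T603N']

Answer: L384R,T603N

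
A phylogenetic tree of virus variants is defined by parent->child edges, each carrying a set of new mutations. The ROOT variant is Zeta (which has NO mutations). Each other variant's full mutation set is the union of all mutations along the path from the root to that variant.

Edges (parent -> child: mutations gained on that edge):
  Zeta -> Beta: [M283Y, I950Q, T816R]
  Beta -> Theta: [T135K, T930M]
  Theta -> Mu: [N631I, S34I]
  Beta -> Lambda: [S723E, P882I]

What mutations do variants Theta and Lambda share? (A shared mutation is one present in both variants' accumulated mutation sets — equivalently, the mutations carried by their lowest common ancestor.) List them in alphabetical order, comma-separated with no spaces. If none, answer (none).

Answer: I950Q,M283Y,T816R

Derivation:
Accumulating mutations along path to Theta:
  At Zeta: gained [] -> total []
  At Beta: gained ['M283Y', 'I950Q', 'T816R'] -> total ['I950Q', 'M283Y', 'T816R']
  At Theta: gained ['T135K', 'T930M'] -> total ['I950Q', 'M283Y', 'T135K', 'T816R', 'T930M']
Mutations(Theta) = ['I950Q', 'M283Y', 'T135K', 'T816R', 'T930M']
Accumulating mutations along path to Lambda:
  At Zeta: gained [] -> total []
  At Beta: gained ['M283Y', 'I950Q', 'T816R'] -> total ['I950Q', 'M283Y', 'T816R']
  At Lambda: gained ['S723E', 'P882I'] -> total ['I950Q', 'M283Y', 'P882I', 'S723E', 'T816R']
Mutations(Lambda) = ['I950Q', 'M283Y', 'P882I', 'S723E', 'T816R']
Intersection: ['I950Q', 'M283Y', 'T135K', 'T816R', 'T930M'] ∩ ['I950Q', 'M283Y', 'P882I', 'S723E', 'T816R'] = ['I950Q', 'M283Y', 'T816R']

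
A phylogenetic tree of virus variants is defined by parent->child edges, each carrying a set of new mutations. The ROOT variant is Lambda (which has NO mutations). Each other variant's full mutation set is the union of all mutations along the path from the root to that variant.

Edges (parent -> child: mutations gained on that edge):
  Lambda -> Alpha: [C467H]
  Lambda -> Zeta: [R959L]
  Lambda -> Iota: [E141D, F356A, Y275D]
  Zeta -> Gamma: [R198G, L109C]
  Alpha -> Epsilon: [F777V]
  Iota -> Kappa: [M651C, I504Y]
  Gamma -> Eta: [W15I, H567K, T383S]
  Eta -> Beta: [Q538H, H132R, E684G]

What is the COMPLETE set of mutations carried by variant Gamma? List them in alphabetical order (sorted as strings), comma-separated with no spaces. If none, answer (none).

Answer: L109C,R198G,R959L

Derivation:
At Lambda: gained [] -> total []
At Zeta: gained ['R959L'] -> total ['R959L']
At Gamma: gained ['R198G', 'L109C'] -> total ['L109C', 'R198G', 'R959L']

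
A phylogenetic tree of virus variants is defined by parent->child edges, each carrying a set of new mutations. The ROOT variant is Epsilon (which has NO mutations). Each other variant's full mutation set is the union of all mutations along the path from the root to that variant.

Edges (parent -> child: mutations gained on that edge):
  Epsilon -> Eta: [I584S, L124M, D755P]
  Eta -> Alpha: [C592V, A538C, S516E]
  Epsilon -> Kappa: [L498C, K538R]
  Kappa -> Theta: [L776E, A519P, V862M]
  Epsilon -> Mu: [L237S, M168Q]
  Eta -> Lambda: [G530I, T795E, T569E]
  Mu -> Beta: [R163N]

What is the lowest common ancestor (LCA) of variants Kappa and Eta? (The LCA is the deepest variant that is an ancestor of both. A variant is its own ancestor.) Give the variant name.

Path from root to Kappa: Epsilon -> Kappa
  ancestors of Kappa: {Epsilon, Kappa}
Path from root to Eta: Epsilon -> Eta
  ancestors of Eta: {Epsilon, Eta}
Common ancestors: {Epsilon}
Walk up from Eta: Eta (not in ancestors of Kappa), Epsilon (in ancestors of Kappa)
Deepest common ancestor (LCA) = Epsilon

Answer: Epsilon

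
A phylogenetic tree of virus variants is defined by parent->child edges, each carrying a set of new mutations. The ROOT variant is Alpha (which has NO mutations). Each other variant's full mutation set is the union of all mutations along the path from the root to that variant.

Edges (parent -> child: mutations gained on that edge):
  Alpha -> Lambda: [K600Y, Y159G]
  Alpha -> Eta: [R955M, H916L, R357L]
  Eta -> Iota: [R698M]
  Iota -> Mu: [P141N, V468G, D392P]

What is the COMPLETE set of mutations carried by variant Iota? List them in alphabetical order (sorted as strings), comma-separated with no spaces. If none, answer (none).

At Alpha: gained [] -> total []
At Eta: gained ['R955M', 'H916L', 'R357L'] -> total ['H916L', 'R357L', 'R955M']
At Iota: gained ['R698M'] -> total ['H916L', 'R357L', 'R698M', 'R955M']

Answer: H916L,R357L,R698M,R955M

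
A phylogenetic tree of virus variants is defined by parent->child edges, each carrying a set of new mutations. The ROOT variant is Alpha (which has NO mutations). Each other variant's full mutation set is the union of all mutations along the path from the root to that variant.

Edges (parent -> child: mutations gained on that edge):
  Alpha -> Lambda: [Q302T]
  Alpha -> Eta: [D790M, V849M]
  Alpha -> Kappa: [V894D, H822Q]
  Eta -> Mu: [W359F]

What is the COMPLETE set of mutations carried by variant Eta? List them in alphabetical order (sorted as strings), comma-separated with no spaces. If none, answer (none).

At Alpha: gained [] -> total []
At Eta: gained ['D790M', 'V849M'] -> total ['D790M', 'V849M']

Answer: D790M,V849M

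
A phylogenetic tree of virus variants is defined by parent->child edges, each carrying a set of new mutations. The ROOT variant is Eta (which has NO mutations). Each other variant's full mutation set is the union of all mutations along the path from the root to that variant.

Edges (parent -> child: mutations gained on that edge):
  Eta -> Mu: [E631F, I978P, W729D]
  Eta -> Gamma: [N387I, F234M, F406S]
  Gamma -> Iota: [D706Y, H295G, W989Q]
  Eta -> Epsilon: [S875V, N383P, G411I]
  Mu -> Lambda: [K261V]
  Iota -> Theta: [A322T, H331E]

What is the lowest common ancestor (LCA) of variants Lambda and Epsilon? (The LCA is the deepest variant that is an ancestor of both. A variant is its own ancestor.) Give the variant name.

Path from root to Lambda: Eta -> Mu -> Lambda
  ancestors of Lambda: {Eta, Mu, Lambda}
Path from root to Epsilon: Eta -> Epsilon
  ancestors of Epsilon: {Eta, Epsilon}
Common ancestors: {Eta}
Walk up from Epsilon: Epsilon (not in ancestors of Lambda), Eta (in ancestors of Lambda)
Deepest common ancestor (LCA) = Eta

Answer: Eta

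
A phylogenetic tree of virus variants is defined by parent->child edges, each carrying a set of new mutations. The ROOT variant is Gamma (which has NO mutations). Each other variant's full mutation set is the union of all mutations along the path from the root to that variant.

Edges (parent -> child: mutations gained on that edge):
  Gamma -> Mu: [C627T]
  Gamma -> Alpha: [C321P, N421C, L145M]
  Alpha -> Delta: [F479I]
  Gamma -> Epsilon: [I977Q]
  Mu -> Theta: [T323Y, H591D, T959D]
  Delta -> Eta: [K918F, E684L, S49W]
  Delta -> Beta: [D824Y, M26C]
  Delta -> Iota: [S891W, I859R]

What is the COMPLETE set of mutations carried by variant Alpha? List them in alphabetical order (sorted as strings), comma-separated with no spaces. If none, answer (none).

At Gamma: gained [] -> total []
At Alpha: gained ['C321P', 'N421C', 'L145M'] -> total ['C321P', 'L145M', 'N421C']

Answer: C321P,L145M,N421C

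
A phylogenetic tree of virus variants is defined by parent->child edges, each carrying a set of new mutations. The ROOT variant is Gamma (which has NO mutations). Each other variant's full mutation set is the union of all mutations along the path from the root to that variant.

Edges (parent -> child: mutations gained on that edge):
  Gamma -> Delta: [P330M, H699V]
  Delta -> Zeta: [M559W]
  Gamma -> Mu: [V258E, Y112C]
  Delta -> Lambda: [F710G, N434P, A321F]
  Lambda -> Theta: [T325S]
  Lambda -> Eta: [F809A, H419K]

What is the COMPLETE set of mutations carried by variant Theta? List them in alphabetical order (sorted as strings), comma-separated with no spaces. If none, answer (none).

At Gamma: gained [] -> total []
At Delta: gained ['P330M', 'H699V'] -> total ['H699V', 'P330M']
At Lambda: gained ['F710G', 'N434P', 'A321F'] -> total ['A321F', 'F710G', 'H699V', 'N434P', 'P330M']
At Theta: gained ['T325S'] -> total ['A321F', 'F710G', 'H699V', 'N434P', 'P330M', 'T325S']

Answer: A321F,F710G,H699V,N434P,P330M,T325S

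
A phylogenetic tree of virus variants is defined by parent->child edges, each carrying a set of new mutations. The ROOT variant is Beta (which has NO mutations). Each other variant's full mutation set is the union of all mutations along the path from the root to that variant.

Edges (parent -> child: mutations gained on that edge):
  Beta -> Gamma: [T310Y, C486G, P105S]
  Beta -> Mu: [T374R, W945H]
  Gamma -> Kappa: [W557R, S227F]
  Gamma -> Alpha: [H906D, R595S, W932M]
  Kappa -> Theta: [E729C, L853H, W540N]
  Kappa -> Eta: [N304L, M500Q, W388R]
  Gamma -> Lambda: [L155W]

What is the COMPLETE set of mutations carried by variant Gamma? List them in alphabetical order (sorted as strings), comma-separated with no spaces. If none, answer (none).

Answer: C486G,P105S,T310Y

Derivation:
At Beta: gained [] -> total []
At Gamma: gained ['T310Y', 'C486G', 'P105S'] -> total ['C486G', 'P105S', 'T310Y']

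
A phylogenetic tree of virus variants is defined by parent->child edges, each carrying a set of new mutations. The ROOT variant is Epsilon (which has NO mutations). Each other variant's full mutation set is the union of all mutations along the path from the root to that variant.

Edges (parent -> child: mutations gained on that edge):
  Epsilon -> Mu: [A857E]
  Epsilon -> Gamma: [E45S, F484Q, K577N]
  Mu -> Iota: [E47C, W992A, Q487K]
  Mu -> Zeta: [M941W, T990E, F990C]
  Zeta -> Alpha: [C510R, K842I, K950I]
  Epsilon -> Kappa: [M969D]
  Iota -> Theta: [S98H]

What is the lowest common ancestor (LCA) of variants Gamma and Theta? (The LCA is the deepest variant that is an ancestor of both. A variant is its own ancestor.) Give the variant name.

Answer: Epsilon

Derivation:
Path from root to Gamma: Epsilon -> Gamma
  ancestors of Gamma: {Epsilon, Gamma}
Path from root to Theta: Epsilon -> Mu -> Iota -> Theta
  ancestors of Theta: {Epsilon, Mu, Iota, Theta}
Common ancestors: {Epsilon}
Walk up from Theta: Theta (not in ancestors of Gamma), Iota (not in ancestors of Gamma), Mu (not in ancestors of Gamma), Epsilon (in ancestors of Gamma)
Deepest common ancestor (LCA) = Epsilon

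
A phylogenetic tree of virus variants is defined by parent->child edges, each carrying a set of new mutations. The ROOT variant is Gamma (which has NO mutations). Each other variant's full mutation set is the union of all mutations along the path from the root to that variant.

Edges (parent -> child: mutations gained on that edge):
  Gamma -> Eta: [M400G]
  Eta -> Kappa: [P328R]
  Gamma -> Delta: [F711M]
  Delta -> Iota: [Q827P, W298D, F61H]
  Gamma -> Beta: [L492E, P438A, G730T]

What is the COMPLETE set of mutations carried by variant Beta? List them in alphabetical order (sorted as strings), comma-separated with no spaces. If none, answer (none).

Answer: G730T,L492E,P438A

Derivation:
At Gamma: gained [] -> total []
At Beta: gained ['L492E', 'P438A', 'G730T'] -> total ['G730T', 'L492E', 'P438A']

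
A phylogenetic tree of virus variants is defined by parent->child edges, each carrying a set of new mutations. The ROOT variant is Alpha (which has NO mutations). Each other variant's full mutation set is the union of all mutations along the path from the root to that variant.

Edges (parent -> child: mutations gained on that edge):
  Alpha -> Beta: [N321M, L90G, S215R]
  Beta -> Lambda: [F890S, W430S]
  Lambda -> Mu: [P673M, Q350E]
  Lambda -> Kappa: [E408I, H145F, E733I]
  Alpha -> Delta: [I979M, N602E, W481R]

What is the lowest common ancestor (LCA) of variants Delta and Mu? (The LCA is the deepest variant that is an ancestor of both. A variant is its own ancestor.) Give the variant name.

Path from root to Delta: Alpha -> Delta
  ancestors of Delta: {Alpha, Delta}
Path from root to Mu: Alpha -> Beta -> Lambda -> Mu
  ancestors of Mu: {Alpha, Beta, Lambda, Mu}
Common ancestors: {Alpha}
Walk up from Mu: Mu (not in ancestors of Delta), Lambda (not in ancestors of Delta), Beta (not in ancestors of Delta), Alpha (in ancestors of Delta)
Deepest common ancestor (LCA) = Alpha

Answer: Alpha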